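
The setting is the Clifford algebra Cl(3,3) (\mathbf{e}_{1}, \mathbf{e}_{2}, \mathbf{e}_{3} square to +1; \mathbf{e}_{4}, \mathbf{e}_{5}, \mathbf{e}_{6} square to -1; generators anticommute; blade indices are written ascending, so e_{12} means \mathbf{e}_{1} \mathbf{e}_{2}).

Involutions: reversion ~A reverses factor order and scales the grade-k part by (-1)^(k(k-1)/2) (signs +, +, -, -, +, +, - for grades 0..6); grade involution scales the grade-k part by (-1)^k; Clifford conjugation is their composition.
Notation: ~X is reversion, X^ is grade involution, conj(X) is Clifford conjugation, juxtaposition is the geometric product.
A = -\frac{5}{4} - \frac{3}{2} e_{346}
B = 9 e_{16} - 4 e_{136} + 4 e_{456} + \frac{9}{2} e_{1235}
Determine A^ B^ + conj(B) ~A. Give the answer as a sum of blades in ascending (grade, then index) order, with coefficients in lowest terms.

first term: 6 e_{14} - \frac{45}{4} e_{16} - 6 e_{35} + \frac{27}{2} e_{134} - 5 e_{136} + 5 e_{456} - \frac{45}{8} e_{1235} - \frac{27}{4} e_{12456}
second term: 6 e_{14} + \frac{45}{4} e_{16} - 6 e_{35} + \frac{27}{2} e_{134} + 5 e_{136} - 5 e_{456} - \frac{45}{8} e_{1235} + \frac{27}{4} e_{12456}
Answer: 12 e_{14} - 12 e_{35} + 27 e_{134} - \frac{45}{4} e_{1235}


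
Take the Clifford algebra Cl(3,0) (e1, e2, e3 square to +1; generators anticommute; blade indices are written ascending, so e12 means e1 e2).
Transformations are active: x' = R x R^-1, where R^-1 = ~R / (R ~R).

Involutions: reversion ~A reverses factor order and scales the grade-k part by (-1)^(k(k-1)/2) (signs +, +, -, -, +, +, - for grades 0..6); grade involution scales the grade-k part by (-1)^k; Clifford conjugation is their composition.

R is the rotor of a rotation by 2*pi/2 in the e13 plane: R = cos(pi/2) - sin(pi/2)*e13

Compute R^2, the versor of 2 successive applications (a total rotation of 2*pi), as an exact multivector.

Rotor phase runs at HALF the rotation angle; powers of one rotor simply add phase, so after 2 steps in e13 the phase is 2*pi/2 = pi and R^2 = cos(pi) - sin(pi)*e13.
cos(pi) = -1 and sin(pi) = 0, so R^2 = -1. The total rotation 2*pi is 1 full turn, so every vector returns to itself, yet the rotor is -1, on the OTHER sheet of the double cover (an odd number of 2*pi turns).
Answer: -1


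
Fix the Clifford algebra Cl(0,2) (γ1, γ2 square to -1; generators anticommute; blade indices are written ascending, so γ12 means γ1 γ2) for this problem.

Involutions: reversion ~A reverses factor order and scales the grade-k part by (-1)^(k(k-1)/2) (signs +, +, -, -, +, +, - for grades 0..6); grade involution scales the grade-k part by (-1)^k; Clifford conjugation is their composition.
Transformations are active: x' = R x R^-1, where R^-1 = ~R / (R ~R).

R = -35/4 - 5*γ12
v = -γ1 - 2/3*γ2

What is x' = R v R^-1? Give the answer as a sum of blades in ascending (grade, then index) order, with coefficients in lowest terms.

~R = -35/4 + 5*γ12, and R ~R = 1625/16, so R^-1 = ~R / (1625/16).
R v = 65/12*γ1 + 65/6*γ2
Answer: 1/15*γ1 - 6/5*γ2


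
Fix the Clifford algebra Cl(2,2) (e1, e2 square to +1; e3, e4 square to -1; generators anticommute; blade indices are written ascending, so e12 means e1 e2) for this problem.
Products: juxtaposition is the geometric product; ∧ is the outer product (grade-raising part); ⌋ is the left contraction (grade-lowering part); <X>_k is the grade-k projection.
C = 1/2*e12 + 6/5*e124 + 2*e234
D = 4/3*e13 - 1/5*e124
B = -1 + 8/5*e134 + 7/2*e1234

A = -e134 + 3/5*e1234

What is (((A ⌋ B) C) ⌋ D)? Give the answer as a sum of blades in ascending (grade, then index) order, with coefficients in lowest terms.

step 1: 37/10 + 7/2*e2
step 2: -7/4*e1 + 37/20*e12 - 21/5*e14 + 7*e34 + 111/25*e124 + 37/5*e234
step 3: -111/125 - 21/25*e2 - 7/3*e3 + 37/100*e4 + 7/20*e24
Answer: -111/125 - 21/25*e2 - 7/3*e3 + 37/100*e4 + 7/20*e24


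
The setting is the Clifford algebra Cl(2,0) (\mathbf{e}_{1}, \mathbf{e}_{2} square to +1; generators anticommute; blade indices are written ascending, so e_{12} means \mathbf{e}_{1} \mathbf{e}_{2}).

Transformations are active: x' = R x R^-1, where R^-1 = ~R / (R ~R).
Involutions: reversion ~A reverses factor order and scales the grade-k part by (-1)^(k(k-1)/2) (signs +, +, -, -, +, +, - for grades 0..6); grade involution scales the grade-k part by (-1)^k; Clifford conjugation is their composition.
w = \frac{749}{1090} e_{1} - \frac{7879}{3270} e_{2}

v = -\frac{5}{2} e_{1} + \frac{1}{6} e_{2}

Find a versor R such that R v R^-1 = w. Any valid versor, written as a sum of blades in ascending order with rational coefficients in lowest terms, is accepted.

R = v + w = -\frac{988}{545} e_{1} - \frac{3667}{1635} e_{2} works: the equal norms (\frac{113}{18}) guarantee its sandwich swaps v into w.
Answer: -\frac{988}{545} e_{1} - \frac{3667}{1635} e_{2}


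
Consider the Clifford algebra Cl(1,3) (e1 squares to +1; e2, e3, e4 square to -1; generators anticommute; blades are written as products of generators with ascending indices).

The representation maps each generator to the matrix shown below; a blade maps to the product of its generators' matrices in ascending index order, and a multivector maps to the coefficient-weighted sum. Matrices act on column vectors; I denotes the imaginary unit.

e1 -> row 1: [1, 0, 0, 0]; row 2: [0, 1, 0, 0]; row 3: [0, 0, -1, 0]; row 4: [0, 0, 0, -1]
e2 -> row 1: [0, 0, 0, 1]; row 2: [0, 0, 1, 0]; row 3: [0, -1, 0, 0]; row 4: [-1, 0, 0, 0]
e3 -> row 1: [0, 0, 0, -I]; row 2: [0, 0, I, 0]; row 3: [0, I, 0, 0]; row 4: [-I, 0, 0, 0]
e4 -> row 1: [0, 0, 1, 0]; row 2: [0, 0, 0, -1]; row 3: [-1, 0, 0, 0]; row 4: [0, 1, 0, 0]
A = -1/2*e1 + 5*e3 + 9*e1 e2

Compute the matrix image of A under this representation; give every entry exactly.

Bivector images (products of the table entries): rho(e1 e2) = rho(e1)rho(e2) = row 1: [0, 0, 0, 1]; row 2: [0, 0, 1, 0]; row 3: [0, 1, 0, 0]; row 4: [1, 0, 0, 0].
M = (-1/2)*rho(e1) + (5)*rho(e3) + (9)*rho(e1 e2), summed entrywise:
Answer: row 1: [-1/2, 0, 0, 9 - 5*I]; row 2: [0, -1/2, 9 + 5*I, 0]; row 3: [0, 9 + 5*I, 1/2, 0]; row 4: [9 - 5*I, 0, 0, 1/2]


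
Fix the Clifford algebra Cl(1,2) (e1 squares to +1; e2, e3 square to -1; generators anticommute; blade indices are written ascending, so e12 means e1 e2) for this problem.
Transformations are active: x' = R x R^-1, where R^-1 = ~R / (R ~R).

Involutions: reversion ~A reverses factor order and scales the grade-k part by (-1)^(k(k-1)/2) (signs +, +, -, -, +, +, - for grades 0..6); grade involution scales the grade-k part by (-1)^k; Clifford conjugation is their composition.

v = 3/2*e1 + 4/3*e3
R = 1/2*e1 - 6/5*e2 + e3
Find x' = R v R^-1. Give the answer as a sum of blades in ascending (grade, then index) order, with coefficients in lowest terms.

~R = 1/2*e1 - 6/5*e2 + e3, and R ~R = -219/100, so R^-1 = ~R / (-219/100).
R v = -7/12 + 9/5*e12 - 5/6*e13 - 8/5*e23
Answer: -1621/1314*e1 - 140/219*e2 - 526/657*e3


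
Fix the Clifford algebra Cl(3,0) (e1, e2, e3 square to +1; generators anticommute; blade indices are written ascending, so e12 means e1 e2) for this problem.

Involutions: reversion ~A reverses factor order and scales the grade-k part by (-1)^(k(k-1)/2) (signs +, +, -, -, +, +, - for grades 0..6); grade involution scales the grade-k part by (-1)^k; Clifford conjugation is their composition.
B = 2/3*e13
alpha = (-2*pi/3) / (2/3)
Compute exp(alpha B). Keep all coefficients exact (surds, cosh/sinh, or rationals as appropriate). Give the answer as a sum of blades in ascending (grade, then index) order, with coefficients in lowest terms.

B^2 = (2/3)^2*(e13)^2 = 4/9*(-1) = -4/9 (a basis 2-blade squares to minus the product of its generators' squares).
B^2 = -4/9 — B^2 < 0, so the exponential closes trigonometrically: l = 2/3, alpha*l = -2*pi/3, so exp(alpha B) = cos(-2*pi/3) + (sin(-2*pi/3)/(2/3))*B = -1/2 + (-3*sqrt(3)/4)*B.
Answer: -1/2 - sqrt(3)/2*e13


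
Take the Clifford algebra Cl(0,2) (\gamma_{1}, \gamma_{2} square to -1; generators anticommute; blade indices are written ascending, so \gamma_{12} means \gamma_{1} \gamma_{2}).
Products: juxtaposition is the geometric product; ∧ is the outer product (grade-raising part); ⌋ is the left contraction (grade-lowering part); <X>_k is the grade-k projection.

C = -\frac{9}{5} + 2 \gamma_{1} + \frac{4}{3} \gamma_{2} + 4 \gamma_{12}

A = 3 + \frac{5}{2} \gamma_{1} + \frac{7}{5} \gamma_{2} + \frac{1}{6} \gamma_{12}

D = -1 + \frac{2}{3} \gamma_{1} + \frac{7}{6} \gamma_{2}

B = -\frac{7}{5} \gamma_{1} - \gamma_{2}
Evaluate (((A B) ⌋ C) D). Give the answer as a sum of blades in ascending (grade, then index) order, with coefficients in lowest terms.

step 1: \frac{49}{10} - \frac{121}{30} \gamma_{1} - \frac{97}{30} \gamma_{2} - \frac{27}{50} \gamma_{12}
step 2: \frac{2573}{450} - \frac{47}{15} \gamma_{1} + \frac{68}{3} \gamma_{2} + \frac{98}{5} \gamma_{12}
step 3: -\frac{4511}{150} - \frac{10747}{675} \gamma_{1} - \frac{7909}{2700} \gamma_{2} - \frac{1151}{30} \gamma_{12}
Answer: -\frac{4511}{150} - \frac{10747}{675} \gamma_{1} - \frac{7909}{2700} \gamma_{2} - \frac{1151}{30} \gamma_{12}


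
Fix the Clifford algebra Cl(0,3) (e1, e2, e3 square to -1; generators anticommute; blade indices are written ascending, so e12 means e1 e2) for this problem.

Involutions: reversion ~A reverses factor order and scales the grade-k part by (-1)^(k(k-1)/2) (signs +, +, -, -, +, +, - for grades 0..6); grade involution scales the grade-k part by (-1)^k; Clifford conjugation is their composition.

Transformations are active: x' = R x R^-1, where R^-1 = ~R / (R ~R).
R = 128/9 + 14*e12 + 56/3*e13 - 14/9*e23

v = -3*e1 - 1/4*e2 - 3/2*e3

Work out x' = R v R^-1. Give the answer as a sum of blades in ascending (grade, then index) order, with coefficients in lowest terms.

~R = 128/9 - 14*e12 - 56/3*e13 + 14/9*e23, and R ~R = 60680/81, so R^-1 = ~R / (60680/81).
R v = -67/6*e1 - 431/9*e2 - 1385/18*e3 - 35/3*e123
Answer: 39813/15170*e1 - 29943/30340*e2 - 2818/1517*e3


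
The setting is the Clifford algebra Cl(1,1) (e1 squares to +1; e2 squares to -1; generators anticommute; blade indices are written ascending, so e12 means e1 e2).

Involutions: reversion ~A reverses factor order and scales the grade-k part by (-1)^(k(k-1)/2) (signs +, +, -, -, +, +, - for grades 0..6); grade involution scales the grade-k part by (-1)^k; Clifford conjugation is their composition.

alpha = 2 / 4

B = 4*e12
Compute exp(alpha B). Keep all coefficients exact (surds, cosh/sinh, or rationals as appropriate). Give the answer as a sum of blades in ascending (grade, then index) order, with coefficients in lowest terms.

B^2 = (4)^2*(e12)^2 = 16*(+1) = 16 (a basis 2-blade squares to minus the product of its generators' squares).
B^2 = 16 — since the square is positive, the closed form is hyperbolic: l = 4, alpha*l = 2, so exp(alpha B) = cosh(2) + (sinh(2)/4)*B = cosh(2) + (sinh(2)/4)*B.
Answer: cosh(2) + sinh(2)*e12


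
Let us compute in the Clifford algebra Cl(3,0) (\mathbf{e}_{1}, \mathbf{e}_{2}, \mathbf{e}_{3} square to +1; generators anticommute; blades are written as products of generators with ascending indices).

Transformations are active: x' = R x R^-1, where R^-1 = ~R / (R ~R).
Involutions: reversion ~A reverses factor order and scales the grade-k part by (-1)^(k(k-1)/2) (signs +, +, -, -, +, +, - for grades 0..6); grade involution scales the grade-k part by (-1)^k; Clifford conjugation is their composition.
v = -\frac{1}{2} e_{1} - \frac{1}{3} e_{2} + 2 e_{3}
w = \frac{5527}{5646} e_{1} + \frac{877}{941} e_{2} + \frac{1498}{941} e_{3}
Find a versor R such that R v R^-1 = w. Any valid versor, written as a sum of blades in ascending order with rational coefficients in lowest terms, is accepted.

Take R = v + w = \frac{1352}{2823} e_{1} + \frac{1690}{2823} e_{2} + \frac{3380}{941} e_{3}. Because q(v) = q(w) = \frac{157}{36}, conjugation by R sends v exactly to w.
Answer: \frac{1352}{2823} e_{1} + \frac{1690}{2823} e_{2} + \frac{3380}{941} e_{3}


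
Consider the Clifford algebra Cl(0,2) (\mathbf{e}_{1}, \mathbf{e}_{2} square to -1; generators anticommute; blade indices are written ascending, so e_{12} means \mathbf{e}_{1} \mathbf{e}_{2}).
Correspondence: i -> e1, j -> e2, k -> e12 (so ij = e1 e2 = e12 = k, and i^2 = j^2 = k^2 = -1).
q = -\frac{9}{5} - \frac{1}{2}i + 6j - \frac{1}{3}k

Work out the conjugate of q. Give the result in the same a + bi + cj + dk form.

In blades: q = -\frac{9}{5} - \frac{1}{2} e_{1} + 6 e_{2} - \frac{1}{3} e_{12}.
Conjugation here is Clifford conjugation: the scalar is fixed and the grade-1 and grade-2 blades all flip sign, giving -\frac{9}{5} + \frac{1}{2} e_{1} - 6 e_{2} + \frac{1}{3} e_{12}; translating back:
Answer: -\frac{9}{5} + \frac{1}{2}i - 6j + \frac{1}{3}k


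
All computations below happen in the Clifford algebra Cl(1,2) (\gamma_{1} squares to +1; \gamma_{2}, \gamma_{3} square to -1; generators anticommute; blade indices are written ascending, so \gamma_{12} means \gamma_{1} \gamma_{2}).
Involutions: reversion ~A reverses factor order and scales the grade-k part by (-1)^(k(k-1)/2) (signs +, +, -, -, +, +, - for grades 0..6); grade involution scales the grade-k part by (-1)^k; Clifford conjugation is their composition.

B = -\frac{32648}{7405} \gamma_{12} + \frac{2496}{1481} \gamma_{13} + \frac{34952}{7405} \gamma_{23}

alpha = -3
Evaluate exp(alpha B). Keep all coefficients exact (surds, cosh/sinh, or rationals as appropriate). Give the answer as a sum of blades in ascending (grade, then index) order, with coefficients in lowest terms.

B^2 term by term: the squares give (-\frac{32648}{7405})^2*(\gamma_{12})^2 + (\frac{2496}{1481})^2*(\gamma_{13})^2 + (\frac{34952}{7405})^2*(\gamma_{23})^2 = \frac{1065891904}{54834025}*(+1) + \frac{6230016}{2193361}*(+1) + \frac{1221642304}{54834025}*(-1) = 0 (each basis 2-blade squares to minus the product of its generators' squares); cross terms between blades sharing an index anticommute and cancel. So B^2 = 0.
B^2 = 0, so the series closes: exp(alpha B) = 1 + alpha B (parabolic case).
Answer: 1 + \frac{97944}{7405} \gamma_{12} - \frac{7488}{1481} \gamma_{13} - \frac{104856}{7405} \gamma_{23}


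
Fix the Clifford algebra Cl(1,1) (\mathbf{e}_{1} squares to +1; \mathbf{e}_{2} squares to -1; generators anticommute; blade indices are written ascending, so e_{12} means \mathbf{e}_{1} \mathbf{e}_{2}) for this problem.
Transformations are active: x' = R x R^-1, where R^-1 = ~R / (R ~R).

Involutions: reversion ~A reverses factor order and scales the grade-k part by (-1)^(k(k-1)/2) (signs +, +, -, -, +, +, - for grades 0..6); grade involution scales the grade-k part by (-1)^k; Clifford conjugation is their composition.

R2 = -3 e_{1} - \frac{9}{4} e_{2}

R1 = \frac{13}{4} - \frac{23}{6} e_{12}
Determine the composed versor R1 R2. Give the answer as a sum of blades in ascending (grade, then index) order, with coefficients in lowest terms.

Distribute over the terms of R1 (each basis-blade product reordered to ascending indices, repeated generators contracted through their squares):
(\frac{13}{4}) R2 = -\frac{39}{4} e_{1} - \frac{117}{16} e_{2}
(-\frac{23}{6} e_{12}) R2 = -\frac{69}{8} e_{1} - \frac{23}{2} e_{2}
Summing the partial products and collecting blades:
Answer: -\frac{147}{8} e_{1} - \frac{301}{16} e_{2}


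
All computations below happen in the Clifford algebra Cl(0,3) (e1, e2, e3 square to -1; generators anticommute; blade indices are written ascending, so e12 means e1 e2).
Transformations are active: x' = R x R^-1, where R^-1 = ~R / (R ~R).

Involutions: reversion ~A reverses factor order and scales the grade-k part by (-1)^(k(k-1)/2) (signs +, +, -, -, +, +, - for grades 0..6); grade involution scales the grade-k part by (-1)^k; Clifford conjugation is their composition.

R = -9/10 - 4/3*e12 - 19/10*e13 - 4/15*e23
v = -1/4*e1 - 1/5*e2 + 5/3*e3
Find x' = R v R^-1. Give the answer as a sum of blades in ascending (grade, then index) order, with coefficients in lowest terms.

~R = -9/10 + 4/3*e12 + 19/10*e13 + 4/15*e23, and R ~R = 2821/450, so R^-1 = ~R / (2821/450).
R v = 25/8*e1 + 431/450*e2 - 583/600*e3 - 1141/450*e123
Answer: -18262/42315*e1 - 1749/1085*e2 - 17439/56420*e3


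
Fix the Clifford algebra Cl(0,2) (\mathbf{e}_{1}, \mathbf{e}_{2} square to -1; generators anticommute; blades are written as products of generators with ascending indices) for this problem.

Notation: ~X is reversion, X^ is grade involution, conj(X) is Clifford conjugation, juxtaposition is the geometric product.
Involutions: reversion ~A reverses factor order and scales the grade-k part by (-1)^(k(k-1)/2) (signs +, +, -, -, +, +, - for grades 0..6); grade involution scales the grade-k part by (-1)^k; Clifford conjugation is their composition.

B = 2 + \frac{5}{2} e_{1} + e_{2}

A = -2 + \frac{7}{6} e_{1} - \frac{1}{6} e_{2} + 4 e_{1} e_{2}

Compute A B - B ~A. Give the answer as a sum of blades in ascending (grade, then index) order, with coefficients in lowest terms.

first term: -\frac{27}{4} - \frac{20}{3} e_{1} + \frac{23}{3} e_{2} + \frac{115}{12} e_{1} e_{2}
second term: -\frac{27}{4} - \frac{20}{3} e_{1} + \frac{23}{3} e_{2} - \frac{115}{12} e_{1} e_{2}
Answer: \frac{115}{6} e_{1} e_{2}


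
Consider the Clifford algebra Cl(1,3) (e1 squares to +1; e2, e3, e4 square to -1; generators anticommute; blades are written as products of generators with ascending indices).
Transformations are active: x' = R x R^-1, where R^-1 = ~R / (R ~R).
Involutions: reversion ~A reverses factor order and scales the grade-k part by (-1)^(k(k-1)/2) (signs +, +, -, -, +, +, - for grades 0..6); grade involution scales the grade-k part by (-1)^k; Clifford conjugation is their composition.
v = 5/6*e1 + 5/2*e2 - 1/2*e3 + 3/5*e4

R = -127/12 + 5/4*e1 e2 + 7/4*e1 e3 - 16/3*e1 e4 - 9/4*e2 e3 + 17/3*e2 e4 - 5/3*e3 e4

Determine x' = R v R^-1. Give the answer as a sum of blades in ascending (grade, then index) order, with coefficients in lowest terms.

~R = -127/12 - 5/4*e1 e2 - 7/4*e1 e3 + 16/3*e1 e4 + 9/4*e2 e3 - 17/3*e2 e4 + 5/3*e3 e4, and R ~R = 1070/9, so R^-1 = ~R / (1070/9).
R v = -2833/360*e1 - 1281/40*e2 - 19/24*e3 + 2357/180*e4 - 55/8*e1 e2 e3 + 677/36*e1 e2 e4 - 541/180*e1 e3 e4 - 161/60*e2 e3 e4
Answer: 86827/32100*e1 + 44531/32100*e2 + 21041/16050*e3 - 25172/8025*e4


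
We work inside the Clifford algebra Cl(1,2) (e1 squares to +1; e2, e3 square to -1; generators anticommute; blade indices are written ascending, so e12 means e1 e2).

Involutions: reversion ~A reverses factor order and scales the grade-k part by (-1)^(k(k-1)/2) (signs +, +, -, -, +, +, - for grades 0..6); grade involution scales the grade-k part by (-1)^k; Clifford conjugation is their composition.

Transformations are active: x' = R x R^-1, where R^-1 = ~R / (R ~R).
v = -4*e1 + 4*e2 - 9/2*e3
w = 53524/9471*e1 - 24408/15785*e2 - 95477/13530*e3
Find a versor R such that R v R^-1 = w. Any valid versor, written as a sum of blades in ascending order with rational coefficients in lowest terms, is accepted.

Take R = v + w = 15640/9471*e1 + 38732/15785*e2 - 78181/6765*e3. Because q(v) = q(w) = -81/4, conjugation by R sends v exactly to w.
Answer: 15640/9471*e1 + 38732/15785*e2 - 78181/6765*e3


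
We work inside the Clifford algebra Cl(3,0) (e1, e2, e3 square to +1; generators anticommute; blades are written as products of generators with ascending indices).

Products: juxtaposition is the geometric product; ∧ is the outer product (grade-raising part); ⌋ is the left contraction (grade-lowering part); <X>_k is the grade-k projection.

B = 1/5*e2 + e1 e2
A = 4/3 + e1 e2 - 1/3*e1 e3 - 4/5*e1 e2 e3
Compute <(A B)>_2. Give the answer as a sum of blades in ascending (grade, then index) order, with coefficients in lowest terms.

step 1: -1 + 1/5*e1 + 4/15*e2 + 4/5*e3 + 4/3*e1 e2 + 4/25*e1 e3 - 1/3*e2 e3 + 1/15*e1 e2 e3
step 2: 4/3*e1 e2 + 4/25*e1 e3 - 1/3*e2 e3
Answer: 4/3*e1 e2 + 4/25*e1 e3 - 1/3*e2 e3


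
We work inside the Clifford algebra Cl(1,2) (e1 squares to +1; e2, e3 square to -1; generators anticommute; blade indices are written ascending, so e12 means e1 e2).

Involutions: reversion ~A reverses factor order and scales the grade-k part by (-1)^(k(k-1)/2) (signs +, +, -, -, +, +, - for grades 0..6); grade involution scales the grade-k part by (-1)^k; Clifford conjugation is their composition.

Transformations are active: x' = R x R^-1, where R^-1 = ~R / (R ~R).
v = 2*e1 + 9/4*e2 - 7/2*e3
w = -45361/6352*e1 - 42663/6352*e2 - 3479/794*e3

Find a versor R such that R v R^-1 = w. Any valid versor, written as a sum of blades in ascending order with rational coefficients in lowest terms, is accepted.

Sketch: the shared square -213/16 makes R = v + w = -32657/6352*e1 - 28371/6352*e2 - 3129/397*e3 the natural versor; its sandwich fixes that direction, negates (v - w)/2, and sends v to w.
Answer: -32657/6352*e1 - 28371/6352*e2 - 3129/397*e3


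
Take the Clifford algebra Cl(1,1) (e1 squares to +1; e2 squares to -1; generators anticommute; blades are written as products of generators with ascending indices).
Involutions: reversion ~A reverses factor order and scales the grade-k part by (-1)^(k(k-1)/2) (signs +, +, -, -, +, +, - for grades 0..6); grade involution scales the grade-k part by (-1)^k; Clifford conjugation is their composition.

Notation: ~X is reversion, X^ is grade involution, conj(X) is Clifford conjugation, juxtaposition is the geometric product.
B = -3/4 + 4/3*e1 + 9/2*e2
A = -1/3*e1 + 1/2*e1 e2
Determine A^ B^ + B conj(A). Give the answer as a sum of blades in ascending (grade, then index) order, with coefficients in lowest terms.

first term: -4/9 + 2*e1 + 2/3*e2 - 15/8*e1 e2
second term: 4/9 - 5/2*e1 - 2/3*e2 - 9/8*e1 e2
Answer: -1/2*e1 - 3*e1 e2


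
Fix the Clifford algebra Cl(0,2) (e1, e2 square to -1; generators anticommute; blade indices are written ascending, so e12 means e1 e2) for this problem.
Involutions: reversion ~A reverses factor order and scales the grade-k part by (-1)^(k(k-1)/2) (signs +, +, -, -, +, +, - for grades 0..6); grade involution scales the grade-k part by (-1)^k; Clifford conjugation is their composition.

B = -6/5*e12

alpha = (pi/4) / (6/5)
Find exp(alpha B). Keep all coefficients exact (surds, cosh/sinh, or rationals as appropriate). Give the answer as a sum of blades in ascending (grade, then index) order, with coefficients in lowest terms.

B^2 = (-6/5)^2*(e12)^2 = 36/25*(-1) = -36/25 (a basis 2-blade squares to minus the product of its generators' squares).
B^2 = -36/25 — a negative square means the series sums to a rotation: l = 6/5, alpha*l = pi/4, so exp(alpha B) = cos(pi/4) + (sin(pi/4)/(6/5))*B = sqrt(2)/2 + (5*sqrt(2)/12)*B.
Answer: sqrt(2)/2 - sqrt(2)/2*e12


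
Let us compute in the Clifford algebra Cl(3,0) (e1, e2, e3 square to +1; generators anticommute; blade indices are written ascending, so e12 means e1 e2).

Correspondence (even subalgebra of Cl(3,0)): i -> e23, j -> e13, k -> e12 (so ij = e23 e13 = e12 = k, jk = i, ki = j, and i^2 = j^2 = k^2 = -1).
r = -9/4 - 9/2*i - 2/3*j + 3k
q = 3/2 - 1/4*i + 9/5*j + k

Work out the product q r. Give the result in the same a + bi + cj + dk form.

In blades: q = 3/2 + e12 + 9/5*e13 - 1/4*e23, r = -9/4 + 3*e12 - 2/3*e13 - 9/2*e23.
Distribute q over r term by term (generator squares from the signature, products reordered to ascending indices): (3/2)*r = -27/8 + 9/2*e12 - e13 - 27/4*e23; (e12)*r = -3 - 9/4*e12 - 9/2*e13 + 2/3*e23; (9/5*e13)*r = 6/5 + 81/10*e12 - 81/20*e13 + 27/5*e23; (-1/4*e23)*r = -9/8 + 1/6*e12 + 3/4*e13 + 9/16*e23.
Sum: -63/10 + 631/60*e12 - 44/5*e13 - 29/240*e23; translating back through the correspondence:
Answer: -63/10 - 29/240*i - 44/5*j + 631/60*k


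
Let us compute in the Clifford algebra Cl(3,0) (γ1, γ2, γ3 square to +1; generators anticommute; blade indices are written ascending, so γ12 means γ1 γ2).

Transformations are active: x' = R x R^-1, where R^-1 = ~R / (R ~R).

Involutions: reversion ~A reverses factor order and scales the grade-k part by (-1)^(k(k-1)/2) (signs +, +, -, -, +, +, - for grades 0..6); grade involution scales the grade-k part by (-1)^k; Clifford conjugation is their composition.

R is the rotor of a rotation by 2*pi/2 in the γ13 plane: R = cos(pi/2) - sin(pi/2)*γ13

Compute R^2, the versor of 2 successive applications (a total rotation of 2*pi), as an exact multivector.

The rotor phase is half the rotation angle and phases add under composition, so 2 steps in the γ13 plane accumulate phase 2*(pi/2) = pi: R^2 = cos(pi) - sin(pi)*γ13.
cos(pi) = -1 and sin(pi) = 0, so R^2 = -1. The total rotation 2*pi is 1 full turn, so every vector returns to itself, yet the rotor is -1, on the OTHER sheet of the double cover (an odd number of 2*pi turns).
Answer: -1


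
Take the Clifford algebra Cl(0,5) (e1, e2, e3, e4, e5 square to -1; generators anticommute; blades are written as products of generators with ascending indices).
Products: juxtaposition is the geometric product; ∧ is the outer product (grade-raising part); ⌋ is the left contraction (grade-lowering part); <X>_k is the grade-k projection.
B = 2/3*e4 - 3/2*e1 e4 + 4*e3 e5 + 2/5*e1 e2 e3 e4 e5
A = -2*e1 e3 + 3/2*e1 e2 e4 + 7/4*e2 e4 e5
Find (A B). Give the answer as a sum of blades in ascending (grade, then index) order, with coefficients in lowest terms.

step 1: -9/4*e2 - e1 e2 - 7/10*e1 e3 + 8*e1 e5 + 7/6*e2 e5 + 3*e3 e4 - 3/5*e3 e5 + 21/8*e1 e2 e5 - 4/3*e1 e3 e4 - 7*e2 e3 e4 - 4/5*e2 e4 e5 - 6*e1 e2 e3 e4 e5
Answer: -9/4*e2 - e1 e2 - 7/10*e1 e3 + 8*e1 e5 + 7/6*e2 e5 + 3*e3 e4 - 3/5*e3 e5 + 21/8*e1 e2 e5 - 4/3*e1 e3 e4 - 7*e2 e3 e4 - 4/5*e2 e4 e5 - 6*e1 e2 e3 e4 e5


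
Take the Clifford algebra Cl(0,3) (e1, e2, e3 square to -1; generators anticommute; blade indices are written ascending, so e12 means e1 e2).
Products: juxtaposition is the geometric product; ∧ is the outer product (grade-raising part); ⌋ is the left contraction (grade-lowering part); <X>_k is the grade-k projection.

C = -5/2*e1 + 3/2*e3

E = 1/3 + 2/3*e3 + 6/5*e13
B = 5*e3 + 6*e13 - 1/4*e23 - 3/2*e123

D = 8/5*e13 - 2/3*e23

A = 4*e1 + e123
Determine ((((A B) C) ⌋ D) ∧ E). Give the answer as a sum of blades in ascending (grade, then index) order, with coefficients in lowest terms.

step 1: -3/2 + 1/4*e1 + 6*e2 - 24*e3 - 5*e12 + 20*e13 + 6*e23 - e123
step 2: 293/8 - 105/4*e1 + 7/2*e2 - 209/4*e3 + 33/2*e12 - 477/8*e13 + 13/2*e23 - 45/2*e123
step 3: 1496/15 - 418/5*e1 + 209/6*e2 + 133/3*e3 + 293/5*e13 - 293/12*e23
step 4: 1496/45 - 418/15*e1 + 209/18*e2 + 1219/15*e3 + 2087/25*e13 + 181/12*e23 - 209/5*e123
Answer: 1496/45 - 418/15*e1 + 209/18*e2 + 1219/15*e3 + 2087/25*e13 + 181/12*e23 - 209/5*e123


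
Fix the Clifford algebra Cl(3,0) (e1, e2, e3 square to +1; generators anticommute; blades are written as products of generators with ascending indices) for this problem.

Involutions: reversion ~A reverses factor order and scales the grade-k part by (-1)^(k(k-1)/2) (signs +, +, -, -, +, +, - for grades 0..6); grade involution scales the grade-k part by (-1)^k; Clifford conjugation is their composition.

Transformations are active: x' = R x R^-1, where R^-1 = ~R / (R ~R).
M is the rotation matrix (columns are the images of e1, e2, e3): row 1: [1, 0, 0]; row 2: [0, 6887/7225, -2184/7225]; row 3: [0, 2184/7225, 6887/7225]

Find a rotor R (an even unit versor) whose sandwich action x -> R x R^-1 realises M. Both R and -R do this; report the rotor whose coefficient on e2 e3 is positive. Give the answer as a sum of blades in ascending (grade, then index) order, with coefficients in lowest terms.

Method: write R = a + b12*e1 e2 + b13*e1 e3 + b23*e2 e3 with a^2 + b12^2 + b13^2 + b23^2 = 1 (so R^-1 = ~R). Expanding the columns R e_j ~R gives tr M = 4a^2 - 1 and, from the antisymmetric part, M21 - M12 = -4a*b12, M13 - M31 = 4a*b13, M32 - M23 = -4a*b23.
Here tr M = 20999/7225, so a^2 = (1 + tr M)/4 = 7056/7225 and a = ±84/85. Taking a = 84/85: M21 - M12 = 0, M13 - M31 = 0, M32 - M23 = 4368/7225, giving b12 = 0, b13 = 0, b23 = -13/85, i.e. R = 84/85 - 13/85*e2 e3.
Its e2 e3 coefficient is negative, so report the other preimage -R.
Answer: -84/85 + 13/85*e2 e3. Note: both R and -R realise this M (trace 20999/7225); the covering map identifies them, and the e2 e3-coefficient sign is the tie-breaker.


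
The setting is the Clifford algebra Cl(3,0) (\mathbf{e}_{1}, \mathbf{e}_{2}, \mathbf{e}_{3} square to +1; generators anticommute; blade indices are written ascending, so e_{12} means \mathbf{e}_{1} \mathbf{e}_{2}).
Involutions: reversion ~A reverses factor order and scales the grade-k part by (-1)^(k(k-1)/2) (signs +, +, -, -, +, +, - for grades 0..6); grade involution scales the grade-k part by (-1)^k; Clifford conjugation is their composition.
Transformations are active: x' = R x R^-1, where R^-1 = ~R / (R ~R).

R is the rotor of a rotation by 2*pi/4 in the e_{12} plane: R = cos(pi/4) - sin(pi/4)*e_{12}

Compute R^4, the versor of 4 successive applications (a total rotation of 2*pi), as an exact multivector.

Rotor phase runs at HALF the rotation angle; powers of one rotor simply add phase, so after 4 steps in e_{12} the phase is 4*pi/4 = \pi and R^4 = cos(\pi) - sin(\pi)*e_{12}.
cos(\pi) = -1 and sin(\pi) = 0, so R^4 = -1. The total rotation 2*pi is 1 full turn, so every vector returns to itself, yet the rotor is -1, on the OTHER sheet of the double cover (an odd number of 2*pi turns).
Answer: -1


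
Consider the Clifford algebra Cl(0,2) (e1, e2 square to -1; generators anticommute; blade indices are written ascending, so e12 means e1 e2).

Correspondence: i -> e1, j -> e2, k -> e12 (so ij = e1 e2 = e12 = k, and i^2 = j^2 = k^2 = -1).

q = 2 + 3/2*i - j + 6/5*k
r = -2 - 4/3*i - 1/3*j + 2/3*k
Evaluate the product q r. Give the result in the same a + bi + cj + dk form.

In blades: q = 2 + 3/2*e1 - e2 + 6/5*e12, r = -2 - 4/3*e1 - 1/3*e2 + 2/3*e12.
Distribute q over r term by term (generator squares from the signature, products reordered to ascending indices): (2)*r = -4 - 8/3*e1 - 2/3*e2 + 4/3*e12; (3/2*e1)*r = 2 - 3*e1 - e2 - 1/2*e12; (-e2)*r = -1/3 - 2/3*e1 + 2*e2 - 4/3*e12; (6/5*e12)*r = -4/5 + 2/5*e1 - 8/5*e2 - 12/5*e12.
Sum: -47/15 - 89/15*e1 - 19/15*e2 - 29/10*e12; translating back through the correspondence:
Answer: -47/15 - 89/15*i - 19/15*j - 29/10*k


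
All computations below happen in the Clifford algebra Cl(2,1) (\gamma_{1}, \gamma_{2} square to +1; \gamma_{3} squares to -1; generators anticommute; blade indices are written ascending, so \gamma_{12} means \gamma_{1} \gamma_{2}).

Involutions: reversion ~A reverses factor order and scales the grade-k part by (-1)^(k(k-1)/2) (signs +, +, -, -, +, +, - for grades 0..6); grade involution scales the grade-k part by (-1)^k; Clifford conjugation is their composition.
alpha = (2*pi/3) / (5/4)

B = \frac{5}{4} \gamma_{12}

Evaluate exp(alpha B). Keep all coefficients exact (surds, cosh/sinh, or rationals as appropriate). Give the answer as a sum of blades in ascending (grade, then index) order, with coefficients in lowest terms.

B^2 = (\frac{5}{4})^2*(\gamma_{12})^2 = \frac{25}{16}*(-1) = -\frac{25}{16} (a basis 2-blade squares to minus the product of its generators' squares).
B^2 = -\frac{25}{16} — B^2 < 0, so the exponential closes trigonometrically: l = \frac{5}{4}, alpha*l = \frac{2 \pi}{3}, so exp(alpha B) = cos(\frac{2 \pi}{3}) + (sin(\frac{2 \pi}{3})/(\frac{5}{4}))*B = - \frac{1}{2} + (\frac{2 \sqrt{3}}{5})*B.
Answer: - \frac{1}{2} + \frac{\sqrt{3}}{2} \gamma_{12}


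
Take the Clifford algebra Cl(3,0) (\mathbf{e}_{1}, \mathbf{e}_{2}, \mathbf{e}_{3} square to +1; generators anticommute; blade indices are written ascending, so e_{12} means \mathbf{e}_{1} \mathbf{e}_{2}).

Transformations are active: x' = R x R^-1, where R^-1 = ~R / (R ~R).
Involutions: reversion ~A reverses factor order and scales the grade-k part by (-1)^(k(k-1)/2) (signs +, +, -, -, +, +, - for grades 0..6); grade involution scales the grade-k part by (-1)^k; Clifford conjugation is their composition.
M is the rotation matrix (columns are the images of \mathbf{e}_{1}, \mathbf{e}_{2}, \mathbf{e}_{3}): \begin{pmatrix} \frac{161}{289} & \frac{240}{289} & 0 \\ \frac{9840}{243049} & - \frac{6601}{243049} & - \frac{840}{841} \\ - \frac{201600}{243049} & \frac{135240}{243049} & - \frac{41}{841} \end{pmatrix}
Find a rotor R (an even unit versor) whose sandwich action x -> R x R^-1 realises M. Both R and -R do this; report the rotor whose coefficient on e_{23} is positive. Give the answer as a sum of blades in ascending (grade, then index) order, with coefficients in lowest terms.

Method: write R = a + b12*e_{12} + b13*e_{13} + b23*e_{23} with a^2 + b12^2 + b13^2 + b23^2 = 1 (so R^-1 = ~R). Expanding the columns R e_j ~R gives tr M = 4a^2 - 1 and, from the antisymmetric part, M21 - M12 = -4a*b12, M13 - M31 = 4a*b13, M32 - M23 = -4a*b23.
Here tr M = \frac{116951}{243049}, so a^2 = (1 + tr M)/4 = \frac{90000}{243049} and a = ±\frac{300}{493}. Taking a = \frac{300}{493}: M21 - M12 = -\frac{192000}{243049}, M13 - M31 = \frac{201600}{243049}, M32 - M23 = \frac{378000}{243049}, giving b12 = \frac{160}{493}, b13 = \frac{168}{493}, b23 = -\frac{315}{493}, i.e. R = \frac{300}{493} + \frac{160}{493} e_{12} + \frac{168}{493} e_{13} - \frac{315}{493} e_{23}.
Its e_{23} coefficient is negative, so report the other preimage -R.
Answer: -\frac{300}{493} - \frac{160}{493} e_{12} - \frac{168}{493} e_{13} + \frac{315}{493} e_{23}. Uniqueness: Spin(3) -> SO(3) maps R and -R to the same rotation of trace \frac{116951}{243049}; fixing the sign of the e_{23} coefficient removes the ambiguity.


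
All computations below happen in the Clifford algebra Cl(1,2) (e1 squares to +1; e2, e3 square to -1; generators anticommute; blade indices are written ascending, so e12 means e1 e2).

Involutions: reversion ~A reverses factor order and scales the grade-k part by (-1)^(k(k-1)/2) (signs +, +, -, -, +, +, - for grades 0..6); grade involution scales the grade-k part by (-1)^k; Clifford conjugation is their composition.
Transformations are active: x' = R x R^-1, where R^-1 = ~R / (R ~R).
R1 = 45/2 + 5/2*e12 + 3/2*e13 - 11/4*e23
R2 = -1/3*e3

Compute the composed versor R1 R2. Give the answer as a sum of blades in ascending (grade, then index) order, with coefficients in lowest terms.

Distribute over the terms of R2 (each basis-blade product reordered to ascending indices, repeated generators contracted through their squares):
R1 (-1/3*e3) = 1/2*e1 - 11/12*e2 - 15/2*e3 - 5/6*e123
Answer: 1/2*e1 - 11/12*e2 - 15/2*e3 - 5/6*e123


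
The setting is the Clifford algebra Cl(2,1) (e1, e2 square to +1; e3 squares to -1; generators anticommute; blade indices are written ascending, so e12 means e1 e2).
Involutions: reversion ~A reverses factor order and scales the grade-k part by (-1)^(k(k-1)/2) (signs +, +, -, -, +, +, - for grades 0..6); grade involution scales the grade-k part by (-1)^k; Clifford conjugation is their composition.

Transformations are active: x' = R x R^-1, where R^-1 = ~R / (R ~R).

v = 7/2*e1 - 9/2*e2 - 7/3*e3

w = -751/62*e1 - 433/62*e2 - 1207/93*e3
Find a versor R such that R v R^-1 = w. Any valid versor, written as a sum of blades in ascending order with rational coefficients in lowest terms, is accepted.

Construction: equal norms (both 487/18) license R = v + w = -267/31*e1 - 356/31*e2 - 1424/93*e3 — nothing changes along that direction, while (v - w)/2 changes sign, so v maps onto w.
Answer: -267/31*e1 - 356/31*e2 - 1424/93*e3


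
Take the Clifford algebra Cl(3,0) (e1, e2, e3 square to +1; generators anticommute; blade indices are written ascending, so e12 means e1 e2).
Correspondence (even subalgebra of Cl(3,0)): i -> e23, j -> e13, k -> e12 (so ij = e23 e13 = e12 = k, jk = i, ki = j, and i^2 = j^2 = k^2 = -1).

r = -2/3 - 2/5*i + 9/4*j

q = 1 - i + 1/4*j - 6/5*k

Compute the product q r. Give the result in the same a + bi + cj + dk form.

In blades: q = 1 - 6/5*e12 + 1/4*e13 - e23, r = -2/3 + 9/4*e13 - 2/5*e23.
Distribute q over r term by term (generator squares from the signature, products reordered to ascending indices): (1)*r = -2/3 + 9/4*e13 - 2/5*e23; (-6/5*e12)*r = 4/5*e12 + 12/25*e13 + 27/10*e23; (1/4*e13)*r = -9/16 + 1/10*e12 - 1/6*e13; (-e23)*r = -2/5 - 9/4*e12 + 2/3*e23.
Sum: -391/240 - 27/20*e12 + 769/300*e13 + 89/30*e23; translating back through the correspondence:
Answer: -391/240 + 89/30*i + 769/300*j - 27/20*k


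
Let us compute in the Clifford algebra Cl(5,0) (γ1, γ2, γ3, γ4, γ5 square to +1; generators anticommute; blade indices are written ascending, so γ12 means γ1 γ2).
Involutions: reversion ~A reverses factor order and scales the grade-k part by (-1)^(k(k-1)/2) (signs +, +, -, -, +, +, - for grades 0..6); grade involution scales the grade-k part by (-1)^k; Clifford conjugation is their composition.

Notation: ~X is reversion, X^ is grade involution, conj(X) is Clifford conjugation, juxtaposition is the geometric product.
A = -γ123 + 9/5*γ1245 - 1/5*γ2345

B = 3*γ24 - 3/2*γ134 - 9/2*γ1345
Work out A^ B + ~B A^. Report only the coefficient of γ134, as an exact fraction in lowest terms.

first term: -9/10*γ12 - 27/5*γ15 - 81/10*γ23 - 3/2*γ24 - 3/5*γ35 - 3/10*γ125 - 3*γ134 - 27/10*γ235 - 9/2*γ245
second term: 9/10*γ12 + 27/5*γ15 + 81/10*γ23 - 3/2*γ24 + 3/5*γ35 + 3/10*γ125 - 3*γ134 + 27/10*γ235 - 9/2*γ245
Answer: -6


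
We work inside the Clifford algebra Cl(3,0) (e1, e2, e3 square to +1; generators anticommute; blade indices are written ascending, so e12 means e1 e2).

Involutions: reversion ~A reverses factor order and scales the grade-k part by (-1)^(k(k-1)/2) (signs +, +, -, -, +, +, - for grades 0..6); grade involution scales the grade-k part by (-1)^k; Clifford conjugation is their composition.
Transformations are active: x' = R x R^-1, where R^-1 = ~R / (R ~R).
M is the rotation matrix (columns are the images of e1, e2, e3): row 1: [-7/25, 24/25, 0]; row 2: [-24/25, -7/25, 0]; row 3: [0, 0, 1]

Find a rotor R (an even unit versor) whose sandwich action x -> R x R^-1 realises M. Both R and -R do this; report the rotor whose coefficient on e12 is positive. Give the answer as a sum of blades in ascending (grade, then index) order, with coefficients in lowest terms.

Method: write R = a + b12*e12 + b13*e13 + b23*e23 with a^2 + b12^2 + b13^2 + b23^2 = 1 (so R^-1 = ~R). Expanding the columns R e_j ~R gives tr M = 4a^2 - 1 and, from the antisymmetric part, M21 - M12 = -4a*b12, M13 - M31 = 4a*b13, M32 - M23 = -4a*b23.
Here tr M = 11/25, so a^2 = (1 + tr M)/4 = 9/25 and a = ±3/5. Taking a = 3/5: M21 - M12 = -48/25, M13 - M31 = 0, M32 - M23 = 0, giving b12 = 4/5, b13 = 0, b23 = 0, i.e. R = 3/5 + 4/5*e12.
Its e12 coefficient is already positive.
Answer: 3/5 + 4/5*e12. Key observation: the double cover Spin(3) -> SO(3) sends R and -R to the same matrix (trace 11/25 here), so the stated sign of the e12 coefficient is what selects one sheet.


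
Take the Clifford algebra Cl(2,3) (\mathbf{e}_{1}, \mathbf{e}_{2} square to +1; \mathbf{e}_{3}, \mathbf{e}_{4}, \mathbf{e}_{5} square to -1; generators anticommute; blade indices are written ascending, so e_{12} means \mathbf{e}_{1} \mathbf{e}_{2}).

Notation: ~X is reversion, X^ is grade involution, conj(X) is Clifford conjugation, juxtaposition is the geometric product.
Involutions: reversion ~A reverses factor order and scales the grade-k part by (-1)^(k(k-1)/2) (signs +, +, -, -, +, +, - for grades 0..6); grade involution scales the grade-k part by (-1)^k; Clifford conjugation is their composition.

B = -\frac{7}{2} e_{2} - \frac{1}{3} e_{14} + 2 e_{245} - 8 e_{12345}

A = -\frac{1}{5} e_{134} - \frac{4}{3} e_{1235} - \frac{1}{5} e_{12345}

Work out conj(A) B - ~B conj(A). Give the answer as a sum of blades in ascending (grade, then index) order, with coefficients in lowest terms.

first term: \frac{8}{5} - \frac{1}{15} e_{3} - \frac{32}{3} e_{4} + \frac{2}{5} e_{13} - \frac{8}{5} e_{25} - \frac{8}{3} e_{134} + \frac{14}{3} e_{135} - \frac{1}{15} e_{235} + \frac{7}{10} e_{1234} + \frac{2}{5} e_{1235} + \frac{7}{10} e_{1345} + \frac{4}{9} e_{2345}
second term: \frac{8}{5} + \frac{1}{15} e_{3} - \frac{32}{3} e_{4} - \frac{2}{5} e_{13} - \frac{8}{5} e_{25} + \frac{8}{3} e_{134} - \frac{14}{3} e_{135} + \frac{1}{15} e_{235} - \frac{7}{10} e_{1234} - \frac{2}{5} e_{1235} + \frac{7}{10} e_{1345} + \frac{4}{9} e_{2345}
Answer: -\frac{2}{15} e_{3} + \frac{4}{5} e_{13} - \frac{16}{3} e_{134} + \frac{28}{3} e_{135} - \frac{2}{15} e_{235} + \frac{7}{5} e_{1234} + \frac{4}{5} e_{1235}


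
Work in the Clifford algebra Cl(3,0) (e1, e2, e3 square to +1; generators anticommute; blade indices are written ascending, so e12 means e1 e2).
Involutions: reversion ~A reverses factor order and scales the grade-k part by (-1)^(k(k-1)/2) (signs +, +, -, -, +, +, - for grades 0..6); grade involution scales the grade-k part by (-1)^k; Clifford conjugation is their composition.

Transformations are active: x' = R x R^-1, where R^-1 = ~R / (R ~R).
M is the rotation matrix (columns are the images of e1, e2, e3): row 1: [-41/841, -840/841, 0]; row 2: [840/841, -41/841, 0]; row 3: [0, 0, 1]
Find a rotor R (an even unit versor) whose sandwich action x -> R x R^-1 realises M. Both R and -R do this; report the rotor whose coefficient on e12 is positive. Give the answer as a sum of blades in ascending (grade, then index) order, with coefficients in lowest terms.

Method: write R = a + b12*e12 + b13*e13 + b23*e23 with a^2 + b12^2 + b13^2 + b23^2 = 1 (so R^-1 = ~R). Expanding the columns R e_j ~R gives tr M = 4a^2 - 1 and, from the antisymmetric part, M21 - M12 = -4a*b12, M13 - M31 = 4a*b13, M32 - M23 = -4a*b23.
Here tr M = 759/841, so a^2 = (1 + tr M)/4 = 400/841 and a = ±20/29. Taking a = 20/29: M21 - M12 = 1680/841, M13 - M31 = 0, M32 - M23 = 0, giving b12 = -21/29, b13 = 0, b23 = 0, i.e. R = 20/29 - 21/29*e12.
Its e12 coefficient is negative, so report the other preimage -R.
Answer: -20/29 + 21/29*e12. Note: both R and -R realise this M (trace 759/841); the covering map identifies them, and the e12-coefficient sign is the tie-breaker.
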